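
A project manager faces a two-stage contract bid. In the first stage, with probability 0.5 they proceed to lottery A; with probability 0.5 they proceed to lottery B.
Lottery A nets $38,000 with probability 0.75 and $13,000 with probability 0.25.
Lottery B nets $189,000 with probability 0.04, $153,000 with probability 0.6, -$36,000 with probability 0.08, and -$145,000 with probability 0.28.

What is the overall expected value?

$43,815

EV(A) = 0.75 × 38000 + 0.25 × 13000 = 28500 + 3250 = 31750
EV(B) = 0.04 × 189000 + 0.6 × 153000 + 0.08 × (-36000) + 0.28 × (-145000) = 7560 + 91800 − 2880 − 40600 = 55880
Overall = 0.5 × 31750 + 0.5 × 55880 = 15875 + 27940 = 43815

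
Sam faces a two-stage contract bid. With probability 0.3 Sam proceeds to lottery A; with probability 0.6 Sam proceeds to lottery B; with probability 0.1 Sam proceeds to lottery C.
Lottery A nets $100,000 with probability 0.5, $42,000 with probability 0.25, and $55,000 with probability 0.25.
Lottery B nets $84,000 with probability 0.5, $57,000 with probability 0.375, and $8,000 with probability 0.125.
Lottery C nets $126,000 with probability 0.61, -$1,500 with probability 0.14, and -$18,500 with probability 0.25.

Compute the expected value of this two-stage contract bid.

EV(A) = 0.5 × 100000 + 0.25 × 42000 + 0.25 × 55000 = 50000 + 10500 + 13750 = 74250
EV(B) = 0.5 × 84000 + 0.375 × 57000 + 0.125 × 8000 = 42000 + 21375 + 1000 = 64375
EV(C) = 0.61 × 126000 + 0.14 × (-1500) + 0.25 × (-18500) = 76860 − 210 − 4625 = 72025
Overall = 0.3 × 74250 + 0.6 × 64375 + 0.1 × 72025 = 22275 + 38625 + 7202.5 = 68102.5

$68,102.50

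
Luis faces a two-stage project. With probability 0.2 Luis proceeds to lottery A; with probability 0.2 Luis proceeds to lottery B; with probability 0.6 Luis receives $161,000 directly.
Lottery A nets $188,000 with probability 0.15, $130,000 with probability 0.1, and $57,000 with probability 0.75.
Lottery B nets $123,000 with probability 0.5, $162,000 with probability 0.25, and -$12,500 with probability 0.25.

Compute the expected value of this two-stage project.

EV(A) = 0.15 × 188000 + 0.1 × 130000 + 0.75 × 57000 = 28200 + 13000 + 42750 = 83950
EV(B) = 0.5 × 123000 + 0.25 × 162000 + 0.25 × (-12500) = 61500 + 40500 − 3125 = 98875
Branch C: 161000 (certain)
Overall = 0.2 × 83950 + 0.2 × 98875 + 0.6 × 161000 = 16790 + 19775 + 96600 = 133165

$133,165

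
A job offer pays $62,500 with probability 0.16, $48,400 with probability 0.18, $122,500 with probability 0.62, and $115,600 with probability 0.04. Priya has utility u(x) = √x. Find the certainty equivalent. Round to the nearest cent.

E[u] = 0.16·√62500 + 0.18·√48400 + 0.62·√122500 + 0.04·√115600 = 0.16·250 + 0.18·220 + 0.62·350 + 0.04·340 = 310.2
CE = (310.2)² = 96224.04

$96,224.04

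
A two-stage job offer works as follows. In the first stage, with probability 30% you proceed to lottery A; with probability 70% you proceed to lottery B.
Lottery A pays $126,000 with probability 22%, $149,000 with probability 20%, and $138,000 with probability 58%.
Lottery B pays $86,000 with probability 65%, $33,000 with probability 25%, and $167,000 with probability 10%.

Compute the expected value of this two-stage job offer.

$97,863

EV(A) = 0.22 × 126000 + 0.2 × 149000 + 0.58 × 138000 = 27720 + 29800 + 80040 = 137560
EV(B) = 0.65 × 86000 + 0.25 × 33000 + 0.1 × 167000 = 55900 + 8250 + 16700 = 80850
Overall = 0.3 × 137560 + 0.7 × 80850 = 41268 + 56595 = 97863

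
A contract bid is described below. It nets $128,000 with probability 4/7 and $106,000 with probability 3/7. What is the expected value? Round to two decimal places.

$118,571.43

EV = 4/7 × 128000 + 3/7 × 106000 = 73142.8571 + 45428.5714 = 118571.4286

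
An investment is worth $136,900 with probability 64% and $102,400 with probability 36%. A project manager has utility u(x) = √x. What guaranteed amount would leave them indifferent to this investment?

E[u] = 0.64·√136900 + 0.36·√102400 = 0.64·370 + 0.36·320 = 352
CE = (352)² = 123904

$123,904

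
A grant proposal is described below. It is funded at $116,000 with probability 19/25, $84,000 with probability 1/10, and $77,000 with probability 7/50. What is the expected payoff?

$107,340

EV = 19/25 × 116000 + 1/10 × 84000 + 7/50 × 77000 = 88160 + 8400 + 10780 = 107340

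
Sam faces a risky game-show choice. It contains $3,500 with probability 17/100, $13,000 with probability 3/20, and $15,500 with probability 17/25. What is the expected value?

$13,085

EV = 17/100 × 3500 + 3/20 × 13000 + 17/25 × 15500 = 595 + 1950 + 10540 = 13085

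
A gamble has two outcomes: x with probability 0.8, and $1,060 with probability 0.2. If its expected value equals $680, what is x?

x = $585

0.8·x + 0.2·1060 = 680
0.8·x = 680 − 212 = 468
x = 468 / 0.8 = 585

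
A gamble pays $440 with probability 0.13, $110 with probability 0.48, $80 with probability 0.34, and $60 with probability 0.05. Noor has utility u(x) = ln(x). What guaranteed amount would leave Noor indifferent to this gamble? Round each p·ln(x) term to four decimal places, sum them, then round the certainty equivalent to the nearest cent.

$114.67

E[u] = 0.13·ln(440) + 0.48·ln(110) + 0.34·ln(80) + 0.05·ln(60) = 0.7913 + 2.2562 + 1.4899 + 0.2047 = 4.7421
CE = e^4.7421 ≈ 114.67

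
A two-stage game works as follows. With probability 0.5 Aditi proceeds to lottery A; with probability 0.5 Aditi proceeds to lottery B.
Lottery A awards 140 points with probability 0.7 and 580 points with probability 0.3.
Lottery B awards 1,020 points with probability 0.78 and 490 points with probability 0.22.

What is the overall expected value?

587.7 points

EV(A) = 0.7 × 140 + 0.3 × 580 = 98 + 174 = 272
EV(B) = 0.78 × 1020 + 0.22 × 490 = 795.6 + 107.8 = 903.4
Overall = 0.5 × 272 + 0.5 × 903.4 = 136 + 451.7 = 587.7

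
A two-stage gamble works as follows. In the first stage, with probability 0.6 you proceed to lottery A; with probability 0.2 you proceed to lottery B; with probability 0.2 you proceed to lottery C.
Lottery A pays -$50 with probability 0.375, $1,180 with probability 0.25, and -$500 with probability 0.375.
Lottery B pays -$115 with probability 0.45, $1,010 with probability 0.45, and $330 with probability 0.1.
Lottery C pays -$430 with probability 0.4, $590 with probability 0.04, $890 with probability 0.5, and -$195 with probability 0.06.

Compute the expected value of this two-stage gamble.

EV(A) = 0.375 × (-50) + 0.25 × 1180 + 0.375 × (-500) = -18.75 + 295 − 187.5 = 88.75
EV(B) = 0.45 × (-115) + 0.45 × 1010 + 0.1 × 330 = -51.75 + 454.5 + 33 = 435.75
EV(C) = 0.4 × (-430) + 0.04 × 590 + 0.5 × 890 + 0.06 × (-195) = -172 + 23.6 + 445 − 11.7 = 284.9
Overall = 0.6 × 88.75 + 0.2 × 435.75 + 0.2 × 284.9 = 53.25 + 87.15 + 56.98 = 197.38

$197.38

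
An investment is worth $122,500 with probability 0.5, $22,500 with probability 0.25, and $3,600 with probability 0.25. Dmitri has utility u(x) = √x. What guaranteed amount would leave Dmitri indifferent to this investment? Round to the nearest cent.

E[u] = 0.5·√122500 + 0.25·√22500 + 0.25·√3600 = 0.5·350 + 0.25·150 + 0.25·60 = 227.5
CE = (227.5)² = 51756.25

$51,756.25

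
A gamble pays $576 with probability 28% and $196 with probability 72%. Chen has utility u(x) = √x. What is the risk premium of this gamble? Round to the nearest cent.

E[u] = 0.28·√576 + 0.72·√196 = 0.28·24 + 0.72·14 = 16.8
CE = (16.8)² = 282.24
Risk premium = EV − CE = 302.4 − 282.24 = 20.16

$20.16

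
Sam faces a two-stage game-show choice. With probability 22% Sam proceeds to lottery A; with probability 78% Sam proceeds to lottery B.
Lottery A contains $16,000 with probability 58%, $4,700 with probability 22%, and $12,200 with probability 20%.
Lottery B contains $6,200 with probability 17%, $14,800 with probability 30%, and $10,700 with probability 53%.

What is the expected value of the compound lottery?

$11,514.58

EV(A) = 0.58 × 16000 + 0.22 × 4700 + 0.2 × 12200 = 9280 + 1034 + 2440 = 12754
EV(B) = 0.17 × 6200 + 0.3 × 14800 + 0.53 × 10700 = 1054 + 4440 + 5671 = 11165
Overall = 0.22 × 12754 + 0.78 × 11165 = 2805.88 + 8708.7 = 11514.58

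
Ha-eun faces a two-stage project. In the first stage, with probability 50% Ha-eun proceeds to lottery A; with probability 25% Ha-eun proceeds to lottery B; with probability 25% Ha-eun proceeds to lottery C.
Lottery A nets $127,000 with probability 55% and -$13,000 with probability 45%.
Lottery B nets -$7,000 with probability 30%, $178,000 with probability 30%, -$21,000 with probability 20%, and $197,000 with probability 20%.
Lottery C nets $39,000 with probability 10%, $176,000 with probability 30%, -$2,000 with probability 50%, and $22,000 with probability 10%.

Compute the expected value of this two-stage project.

$68,100

EV(A) = 0.55 × 127000 + 0.45 × (-13000) = 69850 − 5850 = 64000
EV(B) = 0.3 × (-7000) + 0.3 × 178000 + 0.2 × (-21000) + 0.2 × 197000 = -2100 + 53400 − 4200 + 39400 = 86500
EV(C) = 0.1 × 39000 + 0.3 × 176000 + 0.5 × (-2000) + 0.1 × 22000 = 3900 + 52800 − 1000 + 2200 = 57900
Overall = 0.5 × 64000 + 0.25 × 86500 + 0.25 × 57900 = 32000 + 21625 + 14475 = 68100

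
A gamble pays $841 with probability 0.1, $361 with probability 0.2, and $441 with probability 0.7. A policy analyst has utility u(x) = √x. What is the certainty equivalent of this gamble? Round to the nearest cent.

$457.96

E[u] = 0.1·√841 + 0.2·√361 + 0.7·√441 = 0.1·29 + 0.2·19 + 0.7·21 = 21.4
CE = (21.4)² = 457.96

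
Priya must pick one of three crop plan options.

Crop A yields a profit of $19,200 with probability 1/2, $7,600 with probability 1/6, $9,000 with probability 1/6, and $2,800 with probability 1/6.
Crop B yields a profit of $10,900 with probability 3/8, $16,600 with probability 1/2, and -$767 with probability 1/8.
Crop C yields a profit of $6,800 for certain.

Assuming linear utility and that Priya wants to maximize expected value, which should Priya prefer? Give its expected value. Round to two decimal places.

Crop A ($12,833.33)

Crop A = 1/2 × 19200 + 1/6 × 7600 + 1/6 × 9000 + 1/6 × 2800 = 9600 + 1266.6667 + 1500 + 466.6667 = 12833.3333
Crop B = 3/8 × 10900 + 1/2 × 16600 + 1/8 × (-767) = 4087.5 + 8300 − 95.875 = 12291.625
Crop C: 6800 (certain)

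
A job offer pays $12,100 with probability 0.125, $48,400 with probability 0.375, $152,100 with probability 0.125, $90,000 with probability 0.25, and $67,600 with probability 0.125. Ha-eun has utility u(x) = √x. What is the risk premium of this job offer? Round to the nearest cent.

$5,868.75

E[u] = 0.125·√12100 + 0.375·√48400 + 0.125·√152100 + 0.25·√90000 + 0.125·√67600 = 0.125·110 + 0.375·220 + 0.125·390 + 0.25·300 + 0.125·260 = 252.5
CE = (252.5)² = 63756.25
Risk premium = EV − CE = 69625 − 63756.25 = 5868.75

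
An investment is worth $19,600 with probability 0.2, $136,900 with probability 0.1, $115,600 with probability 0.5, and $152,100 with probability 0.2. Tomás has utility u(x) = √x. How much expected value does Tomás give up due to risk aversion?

$7,861

E[u] = 0.2·√19600 + 0.1·√136900 + 0.5·√115600 + 0.2·√152100 = 0.2·140 + 0.1·370 + 0.5·340 + 0.2·390 = 313
CE = (313)² = 97969
Risk premium = EV − CE = 105830 − 97969 = 7861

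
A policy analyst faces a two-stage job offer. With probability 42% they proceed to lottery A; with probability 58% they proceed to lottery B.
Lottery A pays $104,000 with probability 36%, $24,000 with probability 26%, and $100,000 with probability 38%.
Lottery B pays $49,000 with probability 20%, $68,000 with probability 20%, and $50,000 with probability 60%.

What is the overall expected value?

$65,277.60

EV(A) = 0.36 × 104000 + 0.26 × 24000 + 0.38 × 100000 = 37440 + 6240 + 38000 = 81680
EV(B) = 0.2 × 49000 + 0.2 × 68000 + 0.6 × 50000 = 9800 + 13600 + 30000 = 53400
Overall = 0.42 × 81680 + 0.58 × 53400 = 34305.6 + 30972 = 65277.6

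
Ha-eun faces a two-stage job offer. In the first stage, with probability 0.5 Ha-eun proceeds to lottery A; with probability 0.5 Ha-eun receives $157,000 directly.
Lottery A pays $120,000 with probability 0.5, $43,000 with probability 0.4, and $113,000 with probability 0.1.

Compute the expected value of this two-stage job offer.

$122,750

EV(A) = 0.5 × 120000 + 0.4 × 43000 + 0.1 × 113000 = 60000 + 17200 + 11300 = 88500
Branch B: 157000 (certain)
Overall = 0.5 × 88500 + 0.5 × 157000 = 44250 + 78500 = 122750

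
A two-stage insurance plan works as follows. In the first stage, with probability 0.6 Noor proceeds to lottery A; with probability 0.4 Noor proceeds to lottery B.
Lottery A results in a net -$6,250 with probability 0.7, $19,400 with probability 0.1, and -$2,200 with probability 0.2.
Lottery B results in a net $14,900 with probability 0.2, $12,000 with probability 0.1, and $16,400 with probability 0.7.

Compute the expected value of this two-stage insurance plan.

EV(A) = 0.7 × (-6250) + 0.1 × 19400 + 0.2 × (-2200) = -4375 + 1940 − 440 = -2875
EV(B) = 0.2 × 14900 + 0.1 × 12000 + 0.7 × 16400 = 2980 + 1200 + 11480 = 15660
Overall = 0.6 × (-2875) + 0.4 × 15660 = -1725 + 6264 = 4539

$4,539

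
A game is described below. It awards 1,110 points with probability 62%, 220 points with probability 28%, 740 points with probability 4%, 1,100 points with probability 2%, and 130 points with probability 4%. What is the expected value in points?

EV = 0.62 × 1110 + 0.28 × 220 + 0.04 × 740 + 0.02 × 1100 + 0.04 × 130 = 688.2 + 61.6 + 29.6 + 22 + 5.2 = 806.6

806.6 points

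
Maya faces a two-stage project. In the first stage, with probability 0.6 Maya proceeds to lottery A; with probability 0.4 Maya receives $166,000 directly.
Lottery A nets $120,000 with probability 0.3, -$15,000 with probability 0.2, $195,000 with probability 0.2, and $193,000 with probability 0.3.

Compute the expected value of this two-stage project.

$144,340

EV(A) = 0.3 × 120000 + 0.2 × (-15000) + 0.2 × 195000 + 0.3 × 193000 = 36000 − 3000 + 39000 + 57900 = 129900
Branch B: 166000 (certain)
Overall = 0.6 × 129900 + 0.4 × 166000 = 77940 + 66400 = 144340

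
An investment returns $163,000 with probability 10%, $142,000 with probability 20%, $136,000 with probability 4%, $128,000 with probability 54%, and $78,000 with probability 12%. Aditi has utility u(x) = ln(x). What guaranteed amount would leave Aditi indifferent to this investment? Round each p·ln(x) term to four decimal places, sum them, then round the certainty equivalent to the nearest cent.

$126,462.36

E[u] = 0.1·ln(163000) + 0.2·ln(142000) + 0.04·ln(136000) + 0.54·ln(128000) + 0.12·ln(78000) = 1.2002 + 2.3727 + 0.4728 + 6.3503 + 1.3517 = 11.7477
CE = e^11.7477 ≈ 126462.36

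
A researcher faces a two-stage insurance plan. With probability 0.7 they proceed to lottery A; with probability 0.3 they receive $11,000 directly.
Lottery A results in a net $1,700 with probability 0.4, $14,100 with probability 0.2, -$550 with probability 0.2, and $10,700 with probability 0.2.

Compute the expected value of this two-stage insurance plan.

EV(A) = 0.4 × 1700 + 0.2 × 14100 + 0.2 × (-550) + 0.2 × 10700 = 680 + 2820 − 110 + 2140 = 5530
Branch B: 11000 (certain)
Overall = 0.7 × 5530 + 0.3 × 11000 = 3871 + 3300 = 7171

$7,171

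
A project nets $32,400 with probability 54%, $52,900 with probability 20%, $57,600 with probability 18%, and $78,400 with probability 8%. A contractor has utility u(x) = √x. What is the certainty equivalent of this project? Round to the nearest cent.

$43,597.44

E[u] = 0.54·√32400 + 0.2·√52900 + 0.18·√57600 + 0.08·√78400 = 0.54·180 + 0.2·230 + 0.18·240 + 0.08·280 = 208.8
CE = (208.8)² = 43597.44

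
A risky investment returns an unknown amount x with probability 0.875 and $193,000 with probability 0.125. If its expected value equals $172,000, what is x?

0.875·x + 0.125·193000 = 172000
0.875·x = 172000 − 24125 = 147875
x = 147875 / 0.875 = 169000

x = $169,000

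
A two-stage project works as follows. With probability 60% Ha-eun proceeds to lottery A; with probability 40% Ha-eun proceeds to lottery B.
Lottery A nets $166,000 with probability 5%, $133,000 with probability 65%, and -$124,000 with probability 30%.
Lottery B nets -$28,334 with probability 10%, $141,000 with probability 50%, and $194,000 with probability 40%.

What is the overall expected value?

$92,636.64

EV(A) = 0.05 × 166000 + 0.65 × 133000 + 0.3 × (-124000) = 8300 + 86450 − 37200 = 57550
EV(B) = 0.1 × (-28334) + 0.5 × 141000 + 0.4 × 194000 = -2833.4 + 70500 + 77600 = 145266.6
Overall = 0.6 × 57550 + 0.4 × 145266.6 = 34530 + 58106.64 = 92636.64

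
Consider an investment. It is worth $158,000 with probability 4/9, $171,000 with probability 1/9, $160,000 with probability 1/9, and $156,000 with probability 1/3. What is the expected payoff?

$159,000

EV = 4/9 × 158000 + 1/9 × 171000 + 1/9 × 160000 + 1/3 × 156000 = 70222.2222 + 19000 + 17777.7778 + 52000 = 159000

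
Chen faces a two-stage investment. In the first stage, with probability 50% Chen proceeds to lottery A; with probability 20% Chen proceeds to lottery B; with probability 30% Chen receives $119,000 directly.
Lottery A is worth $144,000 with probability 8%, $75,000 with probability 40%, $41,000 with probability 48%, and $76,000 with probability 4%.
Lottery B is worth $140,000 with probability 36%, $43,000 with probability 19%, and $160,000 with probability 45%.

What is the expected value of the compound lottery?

$93,934

EV(A) = 0.08 × 144000 + 0.4 × 75000 + 0.48 × 41000 + 0.04 × 76000 = 11520 + 30000 + 19680 + 3040 = 64240
EV(B) = 0.36 × 140000 + 0.19 × 43000 + 0.45 × 160000 = 50400 + 8170 + 72000 = 130570
Branch C: 119000 (certain)
Overall = 0.5 × 64240 + 0.2 × 130570 + 0.3 × 119000 = 32120 + 26114 + 35700 = 93934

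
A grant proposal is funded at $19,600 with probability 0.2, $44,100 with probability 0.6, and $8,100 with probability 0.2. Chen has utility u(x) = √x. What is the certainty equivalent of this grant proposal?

$29,584

E[u] = 0.2·√19600 + 0.6·√44100 + 0.2·√8100 = 0.2·140 + 0.6·210 + 0.2·90 = 172
CE = (172)² = 29584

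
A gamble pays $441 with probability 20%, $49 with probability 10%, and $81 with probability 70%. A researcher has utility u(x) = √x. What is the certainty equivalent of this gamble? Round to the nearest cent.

$125.44

E[u] = 0.2·√441 + 0.1·√49 + 0.7·√81 = 0.2·21 + 0.1·7 + 0.7·9 = 11.2
CE = (11.2)² = 125.44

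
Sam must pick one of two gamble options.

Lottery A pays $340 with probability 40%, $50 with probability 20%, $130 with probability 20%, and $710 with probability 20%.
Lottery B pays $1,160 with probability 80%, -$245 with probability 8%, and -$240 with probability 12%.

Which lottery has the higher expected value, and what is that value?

Lottery A = 0.4 × 340 + 0.2 × 50 + 0.2 × 130 + 0.2 × 710 = 136 + 10 + 26 + 142 = 314
Lottery B = 0.8 × 1160 + 0.08 × (-245) + 0.12 × (-240) = 928 − 19.6 − 28.8 = 879.6

Lottery B ($879.60)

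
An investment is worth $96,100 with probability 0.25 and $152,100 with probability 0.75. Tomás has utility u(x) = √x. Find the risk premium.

E[u] = 0.25·√96100 + 0.75·√152100 = 0.25·310 + 0.75·390 = 370
CE = (370)² = 136900
Risk premium = EV − CE = 138100 − 136900 = 1200

$1,200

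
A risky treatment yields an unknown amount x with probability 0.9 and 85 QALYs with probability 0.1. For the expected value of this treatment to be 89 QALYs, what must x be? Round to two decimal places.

x = 89.44 QALYs

0.9·x + 0.1·85 = 89
0.9·x = 89 − 8.5 = 80.5
x = 80.5 / 0.9 = 89.4444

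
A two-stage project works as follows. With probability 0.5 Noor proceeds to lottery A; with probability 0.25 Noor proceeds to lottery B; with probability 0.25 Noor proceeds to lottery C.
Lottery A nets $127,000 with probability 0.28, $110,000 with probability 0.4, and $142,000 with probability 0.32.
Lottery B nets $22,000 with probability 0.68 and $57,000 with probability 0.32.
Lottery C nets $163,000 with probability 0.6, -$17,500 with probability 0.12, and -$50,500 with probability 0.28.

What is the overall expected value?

$91,190

EV(A) = 0.28 × 127000 + 0.4 × 110000 + 0.32 × 142000 = 35560 + 44000 + 45440 = 125000
EV(B) = 0.68 × 22000 + 0.32 × 57000 = 14960 + 18240 = 33200
EV(C) = 0.6 × 163000 + 0.12 × (-17500) + 0.28 × (-50500) = 97800 − 2100 − 14140 = 81560
Overall = 0.5 × 125000 + 0.25 × 33200 + 0.25 × 81560 = 62500 + 8300 + 20390 = 91190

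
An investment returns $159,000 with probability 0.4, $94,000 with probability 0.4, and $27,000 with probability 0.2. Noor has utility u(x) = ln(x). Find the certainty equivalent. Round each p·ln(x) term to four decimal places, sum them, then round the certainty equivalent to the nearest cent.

E[u] = 0.4·ln(159000) + 0.4·ln(94000) + 0.2·ln(27000) = 4.7907 + 4.5804 + 2.0407 = 11.4118
CE = e^11.4118 ≈ 90381.96

$90,381.96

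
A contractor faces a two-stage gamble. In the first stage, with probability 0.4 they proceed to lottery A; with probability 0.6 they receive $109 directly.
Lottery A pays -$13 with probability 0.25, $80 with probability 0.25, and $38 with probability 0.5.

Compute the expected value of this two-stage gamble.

$79.70

EV(A) = 0.25 × (-13) + 0.25 × 80 + 0.5 × 38 = -3.25 + 20 + 19 = 35.75
Branch B: 109 (certain)
Overall = 0.4 × 35.75 + 0.6 × 109 = 14.3 + 65.4 = 79.7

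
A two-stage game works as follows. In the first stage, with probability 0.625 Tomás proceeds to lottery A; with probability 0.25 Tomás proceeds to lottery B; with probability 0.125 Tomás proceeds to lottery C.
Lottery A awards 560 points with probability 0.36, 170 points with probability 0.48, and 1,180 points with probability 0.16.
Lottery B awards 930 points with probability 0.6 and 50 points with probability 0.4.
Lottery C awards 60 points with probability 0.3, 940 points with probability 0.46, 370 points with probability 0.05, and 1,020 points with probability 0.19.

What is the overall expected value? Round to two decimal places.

522.34 points

EV(A) = 0.36 × 560 + 0.48 × 170 + 0.16 × 1180 = 201.6 + 81.6 + 188.8 = 472
EV(B) = 0.6 × 930 + 0.4 × 50 = 558 + 20 = 578
EV(C) = 0.3 × 60 + 0.46 × 940 + 0.05 × 370 + 0.19 × 1020 = 18 + 432.4 + 18.5 + 193.8 = 662.7
Overall = 0.625 × 472 + 0.25 × 578 + 0.125 × 662.7 = 295 + 144.5 + 82.8375 = 522.3375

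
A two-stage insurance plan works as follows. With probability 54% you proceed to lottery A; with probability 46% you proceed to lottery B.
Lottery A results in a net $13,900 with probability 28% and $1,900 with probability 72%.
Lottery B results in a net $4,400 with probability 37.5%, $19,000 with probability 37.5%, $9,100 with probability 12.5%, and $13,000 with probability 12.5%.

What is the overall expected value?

$8,147.65

EV(A) = 0.28 × 13900 + 0.72 × 1900 = 3892 + 1368 = 5260
EV(B) = 0.375 × 4400 + 0.375 × 19000 + 0.125 × 9100 + 0.125 × 13000 = 1650 + 7125 + 1137.5 + 1625 = 11537.5
Overall = 0.54 × 5260 + 0.46 × 11537.5 = 2840.4 + 5307.25 = 8147.65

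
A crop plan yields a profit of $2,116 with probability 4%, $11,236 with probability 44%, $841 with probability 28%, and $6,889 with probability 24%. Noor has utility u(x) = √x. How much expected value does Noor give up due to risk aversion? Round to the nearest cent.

$1,062.01

E[u] = 0.04·√2116 + 0.44·√11236 + 0.28·√841 + 0.24·√6889 = 0.04·46 + 0.44·106 + 0.28·29 + 0.24·83 = 76.52
CE = (76.52)² = 5855.3104
Risk premium = EV − CE = 6917.32 − 5855.3104 = 1062.0096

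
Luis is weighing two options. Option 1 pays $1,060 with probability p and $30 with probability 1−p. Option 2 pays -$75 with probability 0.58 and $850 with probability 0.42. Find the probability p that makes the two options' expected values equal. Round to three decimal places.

EV(Option 2) = 0.58 × (-75) + 0.42 × 850 = -43.5 + 357 = 313.5
p·1060 + (1−p)·30 = 313.5
1030p + 30 = 313.5
p = (313.5 − 30) / 1030

p = 0.275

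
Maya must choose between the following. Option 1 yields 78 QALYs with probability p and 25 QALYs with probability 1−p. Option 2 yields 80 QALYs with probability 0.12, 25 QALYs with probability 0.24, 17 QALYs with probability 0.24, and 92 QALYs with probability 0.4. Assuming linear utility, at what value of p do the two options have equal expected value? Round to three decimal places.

p = 0.594

EV(Option 2) = 0.12 × 80 + 0.24 × 25 + 0.24 × 17 + 0.4 × 92 = 9.6 + 6 + 4.08 + 36.8 = 56.48
p·78 + (1−p)·25 = 56.48
53p + 25 = 56.48
p = (56.48 − 25) / 53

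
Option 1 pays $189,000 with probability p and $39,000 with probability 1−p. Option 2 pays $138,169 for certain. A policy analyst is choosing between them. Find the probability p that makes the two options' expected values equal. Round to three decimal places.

p = 0.661

p·189000 + (1−p)·39000 = 138169
150000p + 39000 = 138169
p = (138169 − 39000) / 150000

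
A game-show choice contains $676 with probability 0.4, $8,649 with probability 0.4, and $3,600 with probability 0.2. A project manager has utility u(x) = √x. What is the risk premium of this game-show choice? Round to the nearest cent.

$897.84

E[u] = 0.4·√676 + 0.4·√8649 + 0.2·√3600 = 0.4·26 + 0.4·93 + 0.2·60 = 59.6
CE = (59.6)² = 3552.16
Risk premium = EV − CE = 4450 − 3552.16 = 897.84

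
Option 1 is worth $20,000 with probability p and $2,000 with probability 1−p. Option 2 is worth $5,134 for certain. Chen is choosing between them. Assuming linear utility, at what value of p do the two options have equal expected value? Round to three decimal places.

p = 0.174

p·20000 + (1−p)·2000 = 5134
18000p + 2000 = 5134
p = (5134 − 2000) / 18000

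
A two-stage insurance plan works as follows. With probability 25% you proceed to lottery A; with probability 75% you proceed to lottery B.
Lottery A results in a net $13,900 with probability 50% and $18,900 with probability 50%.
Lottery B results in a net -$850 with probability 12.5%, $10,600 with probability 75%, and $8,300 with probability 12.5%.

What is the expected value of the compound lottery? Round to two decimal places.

EV(A) = 0.5 × 13900 + 0.5 × 18900 = 6950 + 9450 = 16400
EV(B) = 0.125 × (-850) + 0.75 × 10600 + 0.125 × 8300 = -106.25 + 7950 + 1037.5 = 8881.25
Overall = 0.25 × 16400 + 0.75 × 8881.25 = 4100 + 6660.9375 = 10760.9375

$10,760.94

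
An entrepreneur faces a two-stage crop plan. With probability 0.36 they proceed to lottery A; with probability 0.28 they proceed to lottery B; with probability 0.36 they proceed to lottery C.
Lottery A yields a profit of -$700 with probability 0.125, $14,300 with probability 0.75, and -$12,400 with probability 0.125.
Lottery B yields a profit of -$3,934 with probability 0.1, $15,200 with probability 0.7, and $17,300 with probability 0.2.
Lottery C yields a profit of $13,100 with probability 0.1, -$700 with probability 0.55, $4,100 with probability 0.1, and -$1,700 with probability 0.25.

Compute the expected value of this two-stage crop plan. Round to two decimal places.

EV(A) = 0.125 × (-700) + 0.75 × 14300 + 0.125 × (-12400) = -87.5 + 10725 − 1550 = 9087.5
EV(B) = 0.1 × (-3934) + 0.7 × 15200 + 0.2 × 17300 = -393.4 + 10640 + 3460 = 13706.6
EV(C) = 0.1 × 13100 + 0.55 × (-700) + 0.1 × 4100 + 0.25 × (-1700) = 1310 − 385 + 410 − 425 = 910
Overall = 0.36 × 9087.5 + 0.28 × 13706.6 + 0.36 × 910 = 3271.5 + 3837.848 + 327.6 = 7436.948

$7,436.95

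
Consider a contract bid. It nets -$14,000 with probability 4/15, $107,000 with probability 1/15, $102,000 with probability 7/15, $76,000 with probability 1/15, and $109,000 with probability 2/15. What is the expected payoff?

EV = 4/15 × (-14000) + 1/15 × 107000 + 7/15 × 102000 + 1/15 × 76000 + 2/15 × 109000 = -3733.3333 + 7133.3333 + 47600 + 5066.6667 + 14533.3333 = 70600

$70,600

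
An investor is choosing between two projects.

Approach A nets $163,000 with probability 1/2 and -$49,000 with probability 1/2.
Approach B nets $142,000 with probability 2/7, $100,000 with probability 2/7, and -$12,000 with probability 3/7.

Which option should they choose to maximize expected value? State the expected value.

Approach B ($64,000)

Approach A = 1/2 × 163000 + 1/2 × (-49000) = 81500 − 24500 = 57000
Approach B = 2/7 × 142000 + 2/7 × 100000 + 3/7 × (-12000) = 40571.4286 + 28571.4286 − 5142.8571 = 64000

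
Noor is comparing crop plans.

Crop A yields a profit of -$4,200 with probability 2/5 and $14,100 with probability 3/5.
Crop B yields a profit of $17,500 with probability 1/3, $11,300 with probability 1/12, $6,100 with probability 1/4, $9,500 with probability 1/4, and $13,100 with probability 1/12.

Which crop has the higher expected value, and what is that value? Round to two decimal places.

Crop A = 2/5 × (-4200) + 3/5 × 14100 = -1680 + 8460 = 6780
Crop B = 1/3 × 17500 + 1/12 × 11300 + 1/4 × 6100 + 1/4 × 9500 + 1/12 × 13100 = 5833.3333 + 941.6667 + 1525 + 2375 + 1091.6667 = 11766.6667

Crop B ($11,766.67)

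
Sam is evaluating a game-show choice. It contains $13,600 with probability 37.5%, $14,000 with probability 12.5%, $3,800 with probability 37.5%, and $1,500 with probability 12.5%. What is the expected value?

EV = 0.375 × 13600 + 0.125 × 14000 + 0.375 × 3800 + 0.125 × 1500 = 5100 + 1750 + 1425 + 187.5 = 8462.5

$8,462.50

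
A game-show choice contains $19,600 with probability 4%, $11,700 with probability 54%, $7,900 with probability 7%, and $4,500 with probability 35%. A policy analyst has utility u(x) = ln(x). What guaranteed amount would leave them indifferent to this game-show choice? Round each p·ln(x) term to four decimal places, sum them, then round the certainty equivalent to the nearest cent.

E[u] = 0.04·ln(19600) + 0.54·ln(11700) + 0.07·ln(7900) + 0.35·ln(4500) = 0.3953 + 5.0584 + 0.6282 + 2.9441 = 9.0260
CE = e^9.0260 ≈ 8316.53

$8,316.53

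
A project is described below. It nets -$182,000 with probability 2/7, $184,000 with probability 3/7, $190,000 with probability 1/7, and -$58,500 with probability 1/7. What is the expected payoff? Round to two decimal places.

$45,642.86

EV = 2/7 × (-182000) + 3/7 × 184000 + 1/7 × 190000 + 1/7 × (-58500) = -52000 + 78857.1429 + 27142.8571 − 8357.1429 = 45642.8571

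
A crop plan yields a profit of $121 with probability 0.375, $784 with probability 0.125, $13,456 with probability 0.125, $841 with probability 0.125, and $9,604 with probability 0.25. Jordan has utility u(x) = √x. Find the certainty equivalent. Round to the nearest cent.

$2,525.06

E[u] = 0.375·√121 + 0.125·√784 + 0.125·√13456 + 0.125·√841 + 0.25·√9604 = 0.375·11 + 0.125·28 + 0.125·116 + 0.125·29 + 0.25·98 = 50.25
CE = (50.25)² = 2525.0625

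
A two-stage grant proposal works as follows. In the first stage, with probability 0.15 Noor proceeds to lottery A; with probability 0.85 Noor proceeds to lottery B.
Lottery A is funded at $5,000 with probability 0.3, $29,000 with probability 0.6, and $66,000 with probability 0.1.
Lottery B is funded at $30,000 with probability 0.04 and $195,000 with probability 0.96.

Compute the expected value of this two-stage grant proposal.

EV(A) = 0.3 × 5000 + 0.6 × 29000 + 0.1 × 66000 = 1500 + 17400 + 6600 = 25500
EV(B) = 0.04 × 30000 + 0.96 × 195000 = 1200 + 187200 = 188400
Overall = 0.15 × 25500 + 0.85 × 188400 = 3825 + 160140 = 163965

$163,965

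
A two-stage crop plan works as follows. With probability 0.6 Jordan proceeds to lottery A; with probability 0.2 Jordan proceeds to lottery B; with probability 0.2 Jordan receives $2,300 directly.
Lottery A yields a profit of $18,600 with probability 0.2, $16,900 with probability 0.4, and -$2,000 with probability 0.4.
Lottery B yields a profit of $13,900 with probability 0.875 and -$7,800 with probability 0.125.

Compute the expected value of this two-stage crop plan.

EV(A) = 0.2 × 18600 + 0.4 × 16900 + 0.4 × (-2000) = 3720 + 6760 − 800 = 9680
EV(B) = 0.875 × 13900 + 0.125 × (-7800) = 12162.5 − 975 = 11187.5
Branch C: 2300 (certain)
Overall = 0.6 × 9680 + 0.2 × 11187.5 + 0.2 × 2300 = 5808 + 2237.5 + 460 = 8505.5

$8,505.50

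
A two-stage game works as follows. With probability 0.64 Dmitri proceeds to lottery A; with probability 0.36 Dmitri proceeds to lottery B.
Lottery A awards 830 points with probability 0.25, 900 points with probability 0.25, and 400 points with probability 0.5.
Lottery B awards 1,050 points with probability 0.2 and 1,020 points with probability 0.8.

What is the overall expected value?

774.16 points

EV(A) = 0.25 × 830 + 0.25 × 900 + 0.5 × 400 = 207.5 + 225 + 200 = 632.5
EV(B) = 0.2 × 1050 + 0.8 × 1020 = 210 + 816 = 1026
Overall = 0.64 × 632.5 + 0.36 × 1026 = 404.8 + 369.36 = 774.16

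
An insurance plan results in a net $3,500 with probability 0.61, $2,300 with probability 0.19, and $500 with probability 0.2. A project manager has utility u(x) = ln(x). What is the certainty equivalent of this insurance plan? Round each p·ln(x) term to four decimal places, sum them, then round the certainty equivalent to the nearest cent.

$2,189.66

E[u] = 0.61·ln(3500) + 0.19·ln(2300) + 0.2·ln(500) = 4.9779 + 1.4707 + 1.2429 = 7.6915
CE = e^7.6915 ≈ 2189.66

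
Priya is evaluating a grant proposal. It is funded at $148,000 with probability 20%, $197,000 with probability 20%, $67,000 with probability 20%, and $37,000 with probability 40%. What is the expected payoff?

EV = 0.2 × 148000 + 0.2 × 197000 + 0.2 × 67000 + 0.4 × 37000 = 29600 + 39400 + 13400 + 14800 = 97200

$97,200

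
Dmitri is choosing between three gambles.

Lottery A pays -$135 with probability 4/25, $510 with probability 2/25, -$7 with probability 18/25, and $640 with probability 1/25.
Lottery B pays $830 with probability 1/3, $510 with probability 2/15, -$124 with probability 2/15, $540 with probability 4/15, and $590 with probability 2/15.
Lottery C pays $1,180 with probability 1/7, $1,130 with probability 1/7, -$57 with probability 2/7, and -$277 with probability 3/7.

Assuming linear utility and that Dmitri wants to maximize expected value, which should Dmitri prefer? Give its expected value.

Lottery B ($550.80)

Lottery A = 4/25 × (-135) + 2/25 × 510 + 18/25 × (-7) + 1/25 × 640 = -21.6 + 40.8 − 5.04 + 25.6 = 39.76
Lottery B = 1/3 × 830 + 2/15 × 510 + 2/15 × (-124) + 4/15 × 540 + 2/15 × 590 = 276.6667 + 68 − 16.5333 + 144 + 78.6667 = 550.8
Lottery C = 1/7 × 1180 + 1/7 × 1130 + 2/7 × (-57) + 3/7 × (-277) = 168.5714 + 161.4286 − 16.2857 − 118.7143 = 195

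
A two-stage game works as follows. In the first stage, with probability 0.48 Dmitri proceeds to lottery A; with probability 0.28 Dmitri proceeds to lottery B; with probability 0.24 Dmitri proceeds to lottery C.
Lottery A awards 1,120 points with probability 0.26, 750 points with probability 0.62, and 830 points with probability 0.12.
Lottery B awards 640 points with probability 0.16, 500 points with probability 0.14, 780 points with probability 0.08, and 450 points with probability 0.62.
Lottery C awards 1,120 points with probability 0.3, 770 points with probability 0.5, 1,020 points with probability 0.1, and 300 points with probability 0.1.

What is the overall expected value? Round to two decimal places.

759.37 points

EV(A) = 0.26 × 1120 + 0.62 × 750 + 0.12 × 830 = 291.2 + 465 + 99.6 = 855.8
EV(B) = 0.16 × 640 + 0.14 × 500 + 0.08 × 780 + 0.62 × 450 = 102.4 + 70 + 62.4 + 279 = 513.8
EV(C) = 0.3 × 1120 + 0.5 × 770 + 0.1 × 1020 + 0.1 × 300 = 336 + 385 + 102 + 30 = 853
Overall = 0.48 × 855.8 + 0.28 × 513.8 + 0.24 × 853 = 410.784 + 143.864 + 204.72 = 759.368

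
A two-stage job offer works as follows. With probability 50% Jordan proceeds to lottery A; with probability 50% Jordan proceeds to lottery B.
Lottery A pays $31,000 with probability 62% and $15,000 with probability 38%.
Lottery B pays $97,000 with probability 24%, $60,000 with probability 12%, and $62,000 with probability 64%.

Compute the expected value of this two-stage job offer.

$47,540

EV(A) = 0.62 × 31000 + 0.38 × 15000 = 19220 + 5700 = 24920
EV(B) = 0.24 × 97000 + 0.12 × 60000 + 0.64 × 62000 = 23280 + 7200 + 39680 = 70160
Overall = 0.5 × 24920 + 0.5 × 70160 = 12460 + 35080 = 47540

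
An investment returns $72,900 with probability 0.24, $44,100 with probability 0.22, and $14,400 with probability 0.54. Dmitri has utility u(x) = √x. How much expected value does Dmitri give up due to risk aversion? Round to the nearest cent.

$4,068.36

E[u] = 0.24·√72900 + 0.22·√44100 + 0.54·√14400 = 0.24·270 + 0.22·210 + 0.54·120 = 175.8
CE = (175.8)² = 30905.64
Risk premium = EV − CE = 34974 − 30905.64 = 4068.36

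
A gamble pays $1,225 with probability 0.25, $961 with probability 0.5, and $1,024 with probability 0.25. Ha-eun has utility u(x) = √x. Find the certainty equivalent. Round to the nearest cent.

E[u] = 0.25·√1225 + 0.5·√961 + 0.25·√1024 = 0.25·35 + 0.5·31 + 0.25·32 = 32.25
CE = (32.25)² = 1040.0625

$1,040.06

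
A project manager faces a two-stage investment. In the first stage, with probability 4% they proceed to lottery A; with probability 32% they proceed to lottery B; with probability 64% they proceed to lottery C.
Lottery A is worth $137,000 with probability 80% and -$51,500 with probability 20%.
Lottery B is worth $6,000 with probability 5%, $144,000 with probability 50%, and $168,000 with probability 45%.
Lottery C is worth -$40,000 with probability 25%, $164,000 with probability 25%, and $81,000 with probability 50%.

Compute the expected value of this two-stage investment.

$97,060

EV(A) = 0.8 × 137000 + 0.2 × (-51500) = 109600 − 10300 = 99300
EV(B) = 0.05 × 6000 + 0.5 × 144000 + 0.45 × 168000 = 300 + 72000 + 75600 = 147900
EV(C) = 0.25 × (-40000) + 0.25 × 164000 + 0.5 × 81000 = -10000 + 41000 + 40500 = 71500
Overall = 0.04 × 99300 + 0.32 × 147900 + 0.64 × 71500 = 3972 + 47328 + 45760 = 97060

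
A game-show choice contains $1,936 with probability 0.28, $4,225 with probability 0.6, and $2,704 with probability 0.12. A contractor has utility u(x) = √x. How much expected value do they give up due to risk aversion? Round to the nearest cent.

$88.41

E[u] = 0.28·√1936 + 0.6·√4225 + 0.12·√2704 = 0.28·44 + 0.6·65 + 0.12·52 = 57.56
CE = (57.56)² = 3313.1536
Risk premium = EV − CE = 3401.56 − 3313.1536 = 88.4064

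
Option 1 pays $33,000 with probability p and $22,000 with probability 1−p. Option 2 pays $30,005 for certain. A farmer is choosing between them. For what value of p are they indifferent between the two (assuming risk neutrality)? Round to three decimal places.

p = 0.728

p·33000 + (1−p)·22000 = 30005
11000p + 22000 = 30005
p = (30005 − 22000) / 11000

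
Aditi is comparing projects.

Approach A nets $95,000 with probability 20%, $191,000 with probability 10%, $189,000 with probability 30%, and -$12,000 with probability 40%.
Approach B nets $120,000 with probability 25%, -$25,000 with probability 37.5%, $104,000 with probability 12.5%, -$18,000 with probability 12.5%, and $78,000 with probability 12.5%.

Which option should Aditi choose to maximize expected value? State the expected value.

Approach A ($90,000)

Approach A = 0.2 × 95000 + 0.1 × 191000 + 0.3 × 189000 + 0.4 × (-12000) = 19000 + 19100 + 56700 − 4800 = 90000
Approach B = 0.25 × 120000 + 0.375 × (-25000) + 0.125 × 104000 + 0.125 × (-18000) + 0.125 × 78000 = 30000 − 9375 + 13000 − 2250 + 9750 = 41125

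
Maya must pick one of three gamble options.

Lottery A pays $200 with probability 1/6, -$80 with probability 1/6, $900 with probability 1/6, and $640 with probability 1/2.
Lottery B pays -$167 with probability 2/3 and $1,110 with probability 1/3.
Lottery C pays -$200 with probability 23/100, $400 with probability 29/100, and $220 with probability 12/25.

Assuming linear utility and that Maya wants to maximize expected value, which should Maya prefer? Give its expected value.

Lottery A = 1/6 × 200 + 1/6 × (-80) + 1/6 × 900 + 1/2 × 640 = 33.3333 − 13.3333 + 150 + 320 = 490
Lottery B = 2/3 × (-167) + 1/3 × 1110 = -111.3333 + 370 = 258.6667
Lottery C = 23/100 × (-200) + 29/100 × 400 + 12/25 × 220 = -46 + 116 + 105.6 = 175.6

Lottery A ($490)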